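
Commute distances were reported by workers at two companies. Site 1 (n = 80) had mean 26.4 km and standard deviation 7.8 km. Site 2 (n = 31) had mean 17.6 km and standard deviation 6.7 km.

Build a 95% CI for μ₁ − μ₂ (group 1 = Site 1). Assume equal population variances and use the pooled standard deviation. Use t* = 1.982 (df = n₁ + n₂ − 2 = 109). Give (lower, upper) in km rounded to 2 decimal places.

(5.65, 11.95)

Pooled variance s_p² = [79·7.8² + 30·6.7²] / (80+31−2) = 56.4501, so s_p = 7.5133.
SE_diff = s_p·√(1/n₁ + 1/n₂) = 7.5133·√(1/80 + 1/31) = 1.5895.
t* = 1.982; margin = 1.982 × 1.5895 = 3.1504.
Difference = 26.4 − 17.6 = 8.8000.
8.8000 ± 3.1504 → (5.65, 11.95).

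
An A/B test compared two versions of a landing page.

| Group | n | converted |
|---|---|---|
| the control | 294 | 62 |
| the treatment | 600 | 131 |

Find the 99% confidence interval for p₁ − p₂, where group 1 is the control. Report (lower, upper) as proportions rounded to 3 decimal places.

(-0.083, 0.068)

Sample proportions: 62/294 = 0.2109, 131/600 = 0.2183.
Each SE is √(p̂(1−p̂)/n): √(0.2109·0.7891/294) = 0.02379 and √(0.2183·0.7817/600) = 0.01686.
SE(p̂₁ − p̂₂) = √(SE₁² + SE₂²) = √(0.0005659641 + 0.0002842596) = 0.02916, since the two samples are independent.
At 99% confidence z* = 2.576; margin = 2.576 × 0.02916 = 0.07512.
The difference is 0.2109 − 0.2183 = -0.0074, so the interval is -0.0074 ± 0.07512 = (-0.083, 0.068).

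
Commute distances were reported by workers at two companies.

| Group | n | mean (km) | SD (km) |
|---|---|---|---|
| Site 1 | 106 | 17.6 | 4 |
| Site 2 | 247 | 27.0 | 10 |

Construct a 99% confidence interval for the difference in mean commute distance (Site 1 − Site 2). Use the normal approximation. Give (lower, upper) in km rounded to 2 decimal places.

(-11.32, -7.48)

Per-group SEs: s₁/√n₁ = 4/√106 = 0.3885, s₂/√n₂ = 10/√247 = 0.6363.
Unpooled SE of the difference: √(0.15093225 + 0.40487769) = 0.7455.
Margin of error = z* · SE = 2.576 × 0.7455 = 1.9204.
x̄₁ − x̄₂ = 17.6 − 27.0 = -9.4000.
CI: -9.4000 ± 1.9204 = (-11.32, -7.48).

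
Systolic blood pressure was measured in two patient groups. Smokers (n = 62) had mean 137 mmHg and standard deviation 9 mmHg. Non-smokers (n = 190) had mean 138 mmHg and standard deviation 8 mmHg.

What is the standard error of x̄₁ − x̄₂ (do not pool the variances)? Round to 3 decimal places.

1.282

Per-group SEs: s₁/√n₁ = 9/√62 = 1.1430, s₂/√n₂ = 8/√190 = 0.5804.
Unpooled SE of the difference: √(1.306449 + 0.33686416) = 1.2819.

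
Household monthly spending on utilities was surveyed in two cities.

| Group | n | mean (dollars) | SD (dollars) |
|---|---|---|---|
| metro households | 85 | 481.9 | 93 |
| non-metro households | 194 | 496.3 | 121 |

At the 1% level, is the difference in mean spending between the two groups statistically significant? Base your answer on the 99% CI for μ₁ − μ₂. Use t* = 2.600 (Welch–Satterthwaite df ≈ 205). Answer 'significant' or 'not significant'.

Standard errors of each mean: 93/√85 = 10.0873 and 121/√194 = 8.6873.
SE(x̄₁ − x̄₂) = √(10.0873² + 8.6873²) = 13.3125 for independent samples with unequal variances.
With t* = 2.600, the margin is 2.600 × 13.3125 = 34.6125.
x̄₁ − x̄₂ = 481.9 − 496.3 = -14.4000; the interval is -14.4000 ± 34.6125 = (-49.0125, 20.2125).
The interval (-49.0125, 20.2125) contains 0, so the difference is not significant.

not significant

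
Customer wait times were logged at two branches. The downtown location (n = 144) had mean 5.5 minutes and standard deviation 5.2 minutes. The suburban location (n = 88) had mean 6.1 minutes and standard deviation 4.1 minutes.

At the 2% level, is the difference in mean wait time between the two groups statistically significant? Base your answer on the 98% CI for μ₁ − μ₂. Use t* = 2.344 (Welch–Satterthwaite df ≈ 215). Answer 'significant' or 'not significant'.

not significant

Per-group SEs: s₁/√n₁ = 5.2/√144 = 0.4333, s₂/√n₂ = 4.1/√88 = 0.4371.
Unpooled SE of the difference: √(0.18774889 + 0.19105641) = 0.6155.
Margin of error = t* · SE = 2.344 × 0.6155 = 1.4427.
x̄₁ − x̄₂ = 5.5 − 6.1 = -0.6000.
CI: -0.6000 ± 1.4427 = (-2.0427, 0.8427).
The interval (-2.0427, 0.8427) contains 0, so the difference is not significant.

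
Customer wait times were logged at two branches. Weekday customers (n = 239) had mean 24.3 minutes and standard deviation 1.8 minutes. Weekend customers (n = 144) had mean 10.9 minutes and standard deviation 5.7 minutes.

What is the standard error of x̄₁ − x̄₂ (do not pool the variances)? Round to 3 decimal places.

0.489

Per-group SEs: s₁/√n₁ = 1.8/√239 = 0.1164, s₂/√n₂ = 5.7/√144 = 0.4750.
Unpooled SE of the difference: √(0.01354896 + 0.225625) = 0.4891.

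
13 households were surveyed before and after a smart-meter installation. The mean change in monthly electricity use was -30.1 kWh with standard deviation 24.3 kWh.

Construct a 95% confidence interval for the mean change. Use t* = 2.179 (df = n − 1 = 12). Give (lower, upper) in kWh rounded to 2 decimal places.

(-44.79, -15.41)

This is a matched-pairs design, so SE = s_d/√n = 24.3/√13 = 6.7396.
Margin = 2.179 × 6.7396 = 14.6856; the interval is -30.1 ± 14.6856 = (-44.79, -15.41).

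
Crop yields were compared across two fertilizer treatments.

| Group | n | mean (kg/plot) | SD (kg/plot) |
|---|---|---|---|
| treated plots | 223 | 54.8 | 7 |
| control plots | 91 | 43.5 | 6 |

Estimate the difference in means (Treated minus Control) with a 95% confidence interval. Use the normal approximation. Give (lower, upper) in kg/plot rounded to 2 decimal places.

(9.76, 12.84)

Standard errors of each mean: 7/√223 = 0.4688 and 6/√91 = 0.6290.
SE(x̄₁ − x̄₂) = √(0.4688² + 0.6290²) = 0.7845 for independent samples with unequal variances.
With z* = 1.960, the margin is 1.960 × 0.7845 = 1.5376.
x̄₁ − x̄₂ = 54.8 − 43.5 = 11.3000; the interval is 11.3000 ± 1.5376 = (9.76, 12.84).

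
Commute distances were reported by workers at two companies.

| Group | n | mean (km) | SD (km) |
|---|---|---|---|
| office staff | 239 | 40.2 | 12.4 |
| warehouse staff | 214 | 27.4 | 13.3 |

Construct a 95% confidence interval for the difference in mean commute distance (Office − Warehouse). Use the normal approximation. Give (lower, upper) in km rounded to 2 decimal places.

(10.42, 15.18)

SE₁ = s₁/√n₁ = 12.4/√239 = 0.8021; SE₂ = 13.3/√214 = 0.9092.
Independent samples, unequal variances: SE_diff = √(SE₁² + SE₂²) = √(0.64336441 + 0.82664464) = 1.2124.
z* = 1.960, so margin of error = 1.960 × 1.2124 = 2.3763.
Difference in means = 40.2 − 27.4 = 12.8000.
12.8000 ± 2.3763 → (10.42, 15.18).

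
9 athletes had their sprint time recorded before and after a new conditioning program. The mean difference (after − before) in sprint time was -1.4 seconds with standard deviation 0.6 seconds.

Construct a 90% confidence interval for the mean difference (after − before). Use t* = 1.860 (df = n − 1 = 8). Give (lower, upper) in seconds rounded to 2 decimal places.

(-1.77, -1.03)

Paired design: SE = s_d/√n = 0.6/√9 = 0.2000.
t* = 1.860; margin of error = 1.860 × 0.2000 = 0.3720.
-1.4 ± 0.3720 → (-1.77, -1.03).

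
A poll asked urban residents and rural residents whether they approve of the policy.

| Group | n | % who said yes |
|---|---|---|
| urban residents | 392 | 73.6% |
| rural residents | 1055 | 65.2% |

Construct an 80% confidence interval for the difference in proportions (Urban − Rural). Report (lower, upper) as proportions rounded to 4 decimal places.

SE₁ = √(p̂₁(1−p̂₁)/n₁) = √(0.7360·0.2640/392) = 0.02226; SE₂ = √(0.6520·0.3480/1055) = 0.01467.
Independent samples: SE of the difference = √(SE₁² + SE₂²) = √(0.0004955076 + 0.0002152089) = 0.02666.
z* for 80% confidence is 1.282, so the margin of error is 1.282 × 0.02666 = 0.03418.
Point estimate p̂₁ − p̂₂ = 0.7360 − 0.6520 = 0.0840.
0.0840 ± 0.03418 → (0.0498, 0.1182).

(0.0498, 0.1182)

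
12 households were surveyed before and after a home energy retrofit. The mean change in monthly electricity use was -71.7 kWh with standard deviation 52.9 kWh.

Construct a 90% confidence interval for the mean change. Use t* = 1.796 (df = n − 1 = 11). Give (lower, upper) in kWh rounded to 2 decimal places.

(-99.13, -44.27)

This is a matched-pairs design, so SE = s_d/√n = 52.9/√12 = 15.2709.
Margin = 1.796 × 15.2709 = 27.4265; the interval is -71.7 ± 27.4265 = (-99.13, -44.27).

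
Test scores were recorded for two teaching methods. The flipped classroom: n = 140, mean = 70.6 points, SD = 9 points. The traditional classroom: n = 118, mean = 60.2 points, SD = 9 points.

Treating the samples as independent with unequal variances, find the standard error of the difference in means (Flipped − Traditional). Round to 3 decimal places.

1.125

SE₁ = s₁/√n₁ = 9/√140 = 0.7606; SE₂ = 9/√118 = 0.8285.
Independent samples, unequal variances: SE_diff = √(SE₁² + SE₂²) = √(0.57851236 + 0.68641225) = 1.1247.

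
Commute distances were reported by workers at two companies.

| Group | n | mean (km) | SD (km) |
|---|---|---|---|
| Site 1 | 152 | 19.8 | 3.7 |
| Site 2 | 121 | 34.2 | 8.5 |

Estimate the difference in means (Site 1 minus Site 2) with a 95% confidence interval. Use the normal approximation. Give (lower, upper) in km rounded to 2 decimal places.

(-16.02, -12.78)

SE₁ = s₁/√n₁ = 3.7/√152 = 0.3001; SE₂ = 8.5/√121 = 0.7727.
Independent samples, unequal variances: SE_diff = √(SE₁² + SE₂²) = √(0.09006001 + 0.59706529) = 0.8289.
z* = 1.960, so margin of error = 1.960 × 0.8289 = 1.6246.
Difference in means = 19.8 − 34.2 = -14.4000.
-14.4000 ± 1.6246 → (-16.02, -12.78).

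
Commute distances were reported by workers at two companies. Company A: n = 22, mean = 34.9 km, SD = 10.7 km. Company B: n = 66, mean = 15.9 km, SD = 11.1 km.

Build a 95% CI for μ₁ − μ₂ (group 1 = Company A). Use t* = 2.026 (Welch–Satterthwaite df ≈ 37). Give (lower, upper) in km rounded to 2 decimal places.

(13.61, 24.39)

Per-group SEs: s₁/√n₁ = 10.7/√22 = 2.2812, s₂/√n₂ = 11.1/√66 = 1.3663.
Unpooled SE of the difference: √(5.20387344 + 1.86677569) = 2.6591.
Margin of error = t* · SE = 2.026 × 2.6591 = 5.3873.
x̄₁ − x̄₂ = 34.9 − 15.9 = 19.0000.
CI: 19.0000 ± 5.3873 = (13.61, 24.39).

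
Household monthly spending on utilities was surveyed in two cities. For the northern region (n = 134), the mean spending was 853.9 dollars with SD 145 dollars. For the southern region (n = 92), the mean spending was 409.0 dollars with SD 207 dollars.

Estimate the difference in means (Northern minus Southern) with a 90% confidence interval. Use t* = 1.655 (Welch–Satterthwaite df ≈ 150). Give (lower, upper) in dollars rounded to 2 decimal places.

(403.60, 486.20)

Per-group SEs: s₁/√n₁ = 145/√134 = 12.5261, s₂/√n₂ = 207/√92 = 21.5812.
Unpooled SE of the difference: √(156.90318121 + 465.74819344) = 24.9530.
Margin of error = t* · SE = 1.655 × 24.9530 = 41.2972.
x̄₁ − x̄₂ = 853.9 − 409.0 = 444.9000.
CI: 444.9000 ± 41.2972 = (403.60, 486.20).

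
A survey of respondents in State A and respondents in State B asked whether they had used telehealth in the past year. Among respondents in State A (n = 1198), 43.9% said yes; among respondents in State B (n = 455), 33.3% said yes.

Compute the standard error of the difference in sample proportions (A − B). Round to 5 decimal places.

0.02634

Each SE is √(p̂(1−p̂)/n): √(0.4390·0.5610/1198) = 0.01434 and √(0.3330·0.6670/455) = 0.02209.
SE(p̂₁ − p̂₂) = √(SE₁² + SE₂²) = √(0.0002056356 + 0.0004879681) = 0.02634, since the two samples are independent.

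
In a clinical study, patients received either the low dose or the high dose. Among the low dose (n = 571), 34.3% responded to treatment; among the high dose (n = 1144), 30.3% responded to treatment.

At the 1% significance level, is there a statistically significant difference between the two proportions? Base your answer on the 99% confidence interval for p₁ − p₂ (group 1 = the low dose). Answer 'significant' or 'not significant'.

The two standard errors are √(0.3430×0.6570/571) = 0.01987 and √(0.3030×0.6970/1144) = 0.01359.
Because the samples are independent, SE_diff = √(0.01987² + 0.01359²) = 0.02407.
Using z* = 2.576 for 99%, ME = 2.576 × 0.02407 = 0.06200.
p̂₁ − p̂₂ = 0.0400; interval 0.0400 ± 0.06200 gives (-0.02200, 0.10200).
The interval (-0.02200, 0.10200) contains 0, so the difference is not significant.

not significant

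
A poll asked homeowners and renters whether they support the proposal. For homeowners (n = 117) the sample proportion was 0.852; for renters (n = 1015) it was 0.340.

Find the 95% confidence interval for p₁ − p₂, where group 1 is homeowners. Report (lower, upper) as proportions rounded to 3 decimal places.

(0.441, 0.583)

Each SE is √(p̂(1−p̂)/n): √(0.8520·0.1480/117) = 0.03283 and √(0.3400·0.6600/1015) = 0.01487.
SE(p̂₁ − p̂₂) = √(SE₁² + SE₂²) = √(0.0010778089 + 0.0002211169) = 0.03604, since the two samples are independent.
At 95% confidence z* = 1.960; margin = 1.960 × 0.03604 = 0.07064.
The difference is 0.8520 − 0.3400 = 0.5120, so the interval is 0.5120 ± 0.07064 = (0.441, 0.583).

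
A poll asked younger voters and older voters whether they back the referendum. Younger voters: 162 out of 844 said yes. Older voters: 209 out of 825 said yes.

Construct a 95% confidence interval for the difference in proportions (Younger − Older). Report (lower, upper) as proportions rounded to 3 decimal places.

First, p̂₁ = 162/844 = 0.1919; p̂₂ = 209/825 = 0.2533.
The two standard errors are √(0.1919×0.8081/844) = 0.01355 and √(0.2533×0.7467/825) = 0.01514.
Because the samples are independent, SE_diff = √(0.01355² + 0.01514²) = 0.02032.
Using z* = 1.960 for 95%, ME = 1.960 × 0.02032 = 0.03983.
p̂₁ − p̂₂ = -0.0614; interval -0.0614 ± 0.03983 gives (-0.101, -0.022).

(-0.101, -0.022)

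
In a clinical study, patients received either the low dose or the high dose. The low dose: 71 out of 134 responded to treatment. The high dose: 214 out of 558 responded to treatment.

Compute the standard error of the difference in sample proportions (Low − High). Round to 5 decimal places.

p̂₁ = 71/134 = 0.5299 and p̂₂ = 214/558 = 0.3835.
SE₁ = √(p̂₁(1−p̂₁)/n₁) = √(0.5299·0.4701/134) = 0.04312; SE₂ = √(0.3835·0.6165/558) = 0.02058.
Independent samples: SE of the difference = √(SE₁² + SE₂²) = √(0.0018593344 + 0.0004235364) = 0.04778.

0.04778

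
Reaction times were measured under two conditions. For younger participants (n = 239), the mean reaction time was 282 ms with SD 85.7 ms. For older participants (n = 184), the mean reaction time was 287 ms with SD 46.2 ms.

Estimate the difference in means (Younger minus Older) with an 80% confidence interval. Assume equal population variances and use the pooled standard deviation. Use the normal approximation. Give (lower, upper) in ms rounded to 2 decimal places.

Pooled variance s_p² = [238·85.7² + 183·46.2²] / (239+184−2) = 5079.7889, so s_p = 71.2726.
SE_diff = s_p·√(1/n₁ + 1/n₂) = 71.2726·√(1/239 + 1/184) = 6.9901.
z* = 1.282; margin = 1.282 × 6.9901 = 8.9613.
Difference = 282 − 287 = -5.0000.
-5.0000 ± 8.9613 → (-13.96, 3.96).

(-13.96, 3.96)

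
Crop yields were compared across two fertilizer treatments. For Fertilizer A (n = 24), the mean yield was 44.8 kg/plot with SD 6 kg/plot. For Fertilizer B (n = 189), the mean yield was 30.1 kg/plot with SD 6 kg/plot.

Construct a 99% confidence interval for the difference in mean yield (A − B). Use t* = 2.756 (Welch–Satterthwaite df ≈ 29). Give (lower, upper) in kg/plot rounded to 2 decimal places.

Standard errors of each mean: 6/√24 = 1.2247 and 6/√189 = 0.4364.
SE(x̄₁ − x̄₂) = √(1.2247² + 0.4364²) = 1.3001 for independent samples with unequal variances.
With t* = 2.756, the margin is 2.756 × 1.3001 = 3.5831.
x̄₁ − x̄₂ = 44.8 − 30.1 = 14.7000; the interval is 14.7000 ± 3.5831 = (11.12, 18.28).

(11.12, 18.28)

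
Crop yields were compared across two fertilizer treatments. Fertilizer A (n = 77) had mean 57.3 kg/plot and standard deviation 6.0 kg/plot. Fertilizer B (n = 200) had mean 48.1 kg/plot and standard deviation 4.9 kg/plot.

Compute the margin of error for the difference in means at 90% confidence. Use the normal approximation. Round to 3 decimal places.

1.261

Standard errors of each mean: 6.0/√77 = 0.6838 and 4.9/√200 = 0.3465.
SE(x̄₁ − x̄₂) = √(0.6838² + 0.3465²) = 0.7666 for independent samples with unequal variances.
With z* = 1.645, the margin is 1.645 × 0.7666 = 1.2611.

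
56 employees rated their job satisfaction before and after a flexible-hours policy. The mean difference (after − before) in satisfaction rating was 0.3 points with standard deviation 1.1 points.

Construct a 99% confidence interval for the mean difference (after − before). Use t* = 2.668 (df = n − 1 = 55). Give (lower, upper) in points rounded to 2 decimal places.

Paired design: SE = s_d/√n = 1.1/√56 = 0.1470.
t* = 2.668; margin of error = 2.668 × 0.1470 = 0.3922.
0.3 ± 0.3922 → (-0.09, 0.69).

(-0.09, 0.69)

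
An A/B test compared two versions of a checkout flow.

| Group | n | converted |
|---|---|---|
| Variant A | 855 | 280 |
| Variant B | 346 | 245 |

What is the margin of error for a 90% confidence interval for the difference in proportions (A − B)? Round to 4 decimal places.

Sample proportions: 280/855 = 0.3275, 245/346 = 0.7081.
Each SE is √(p̂(1−p̂)/n): √(0.3275·0.6725/855) = 0.01605 and √(0.7081·0.2919/346) = 0.02444.
SE(p̂₁ − p̂₂) = √(SE₁² + SE₂²) = √(0.0002576025 + 0.0005973136) = 0.02924, since the two samples are independent.
At 90% confidence z* = 1.645; margin = 1.645 × 0.02924 = 0.04810.

0.0481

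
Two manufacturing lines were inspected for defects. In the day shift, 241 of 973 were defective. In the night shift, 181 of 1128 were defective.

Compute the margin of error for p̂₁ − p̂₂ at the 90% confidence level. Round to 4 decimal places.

0.0290

First, p̂₁ = 241/973 = 0.2477; p̂₂ = 181/1128 = 0.1605.
The two standard errors are √(0.2477×0.7523/973) = 0.01384 and √(0.1605×0.8395/1128) = 0.01093.
Because the samples are independent, SE_diff = √(0.01384² + 0.01093²) = 0.01764.
Using z* = 1.645 for 90%, ME = 1.645 × 0.01764 = 0.02902.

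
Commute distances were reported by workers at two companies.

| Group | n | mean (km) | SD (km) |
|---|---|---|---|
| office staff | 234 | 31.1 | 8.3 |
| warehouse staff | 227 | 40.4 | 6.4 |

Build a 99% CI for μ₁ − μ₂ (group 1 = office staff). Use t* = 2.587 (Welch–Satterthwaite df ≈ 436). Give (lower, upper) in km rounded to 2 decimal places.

Per-group SEs: s₁/√n₁ = 8.3/√234 = 0.5426, s₂/√n₂ = 6.4/√227 = 0.4248.
Unpooled SE of the difference: √(0.29441476 + 0.18045504) = 0.6891.
Margin of error = t* · SE = 2.587 × 0.6891 = 1.7827.
x̄₁ − x̄₂ = 31.1 − 40.4 = -9.3000.
CI: -9.3000 ± 1.7827 = (-11.08, -7.52).

(-11.08, -7.52)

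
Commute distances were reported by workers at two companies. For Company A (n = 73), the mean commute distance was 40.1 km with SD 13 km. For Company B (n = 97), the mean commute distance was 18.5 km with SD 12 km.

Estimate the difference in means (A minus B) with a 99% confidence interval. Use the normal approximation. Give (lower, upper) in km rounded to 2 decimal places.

(16.58, 26.62)

Per-group SEs: s₁/√n₁ = 13/√73 = 1.5215, s₂/√n₂ = 12/√97 = 1.2184.
Unpooled SE of the difference: √(2.31496225 + 1.48449856) = 1.9492.
Margin of error = z* · SE = 2.576 × 1.9492 = 5.0211.
x̄₁ − x̄₂ = 40.1 − 18.5 = 21.6000.
CI: 21.6000 ± 5.0211 = (16.58, 26.62).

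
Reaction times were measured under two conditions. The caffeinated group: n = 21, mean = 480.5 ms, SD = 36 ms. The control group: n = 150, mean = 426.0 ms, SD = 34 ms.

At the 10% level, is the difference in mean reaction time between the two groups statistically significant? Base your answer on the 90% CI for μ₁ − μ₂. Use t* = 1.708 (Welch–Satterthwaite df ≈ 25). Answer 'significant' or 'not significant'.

Per-group SEs: s₁/√n₁ = 36/√21 = 7.8558, s₂/√n₂ = 34/√150 = 2.7761.
Unpooled SE of the difference: √(61.71359364 + 7.70673121) = 8.3319.
Margin of error = t* · SE = 1.708 × 8.3319 = 14.2309.
x̄₁ − x̄₂ = 480.5 − 426.0 = 54.5000.
CI: 54.5000 ± 14.2309 = (40.2691, 68.7309).
The interval (40.2691, 68.7309) does not contain 0, so the difference is significant.

significant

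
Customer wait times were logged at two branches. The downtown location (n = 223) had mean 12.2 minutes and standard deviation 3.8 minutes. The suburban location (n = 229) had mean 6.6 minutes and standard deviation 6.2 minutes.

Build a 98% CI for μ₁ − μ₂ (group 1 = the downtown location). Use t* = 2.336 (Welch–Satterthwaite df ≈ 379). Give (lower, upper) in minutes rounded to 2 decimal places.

SE₁ = s₁/√n₁ = 3.8/√223 = 0.2545; SE₂ = 6.2/√229 = 0.4097.
Independent samples, unequal variances: SE_diff = √(SE₁² + SE₂²) = √(0.06477025 + 0.16785409) = 0.4823.
t* = 2.336, so margin of error = 2.336 × 0.4823 = 1.1267.
Difference in means = 12.2 − 6.6 = 5.6000.
5.6000 ± 1.1267 → (4.47, 6.73).

(4.47, 6.73)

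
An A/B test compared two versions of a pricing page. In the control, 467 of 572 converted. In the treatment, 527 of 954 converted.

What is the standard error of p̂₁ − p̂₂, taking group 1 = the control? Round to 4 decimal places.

0.0228

p̂₁ = 467/572 = 0.8164 and p̂₂ = 527/954 = 0.5524.
SE₁ = √(p̂₁(1−p̂₁)/n₁) = √(0.8164·0.1836/572) = 0.01619; SE₂ = √(0.5524·0.4476/954) = 0.01610.
Independent samples: SE of the difference = √(SE₁² + SE₂²) = √(0.0002621161 + 0.00025921) = 0.02283.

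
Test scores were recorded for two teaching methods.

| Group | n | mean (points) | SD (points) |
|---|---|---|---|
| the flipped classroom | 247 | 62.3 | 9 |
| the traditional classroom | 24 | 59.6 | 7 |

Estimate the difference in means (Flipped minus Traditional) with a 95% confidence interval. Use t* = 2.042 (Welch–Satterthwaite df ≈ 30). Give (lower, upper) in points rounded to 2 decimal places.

Per-group SEs: s₁/√n₁ = 9/√247 = 0.5727, s₂/√n₂ = 7/√24 = 1.4289.
Unpooled SE of the difference: √(0.32798529 + 2.04175521) = 1.5394.
Margin of error = t* · SE = 2.042 × 1.5394 = 3.1435.
x̄₁ − x̄₂ = 62.3 − 59.6 = 2.7000.
CI: 2.7000 ± 3.1435 = (-0.44, 5.84).

(-0.44, 5.84)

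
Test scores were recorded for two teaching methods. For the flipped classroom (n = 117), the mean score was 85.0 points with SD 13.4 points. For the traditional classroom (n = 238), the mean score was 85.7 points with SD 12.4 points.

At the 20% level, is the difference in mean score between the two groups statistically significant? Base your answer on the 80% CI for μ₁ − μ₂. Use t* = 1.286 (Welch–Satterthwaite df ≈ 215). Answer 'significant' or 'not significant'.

SE₁ = s₁/√n₁ = 13.4/√117 = 1.2388; SE₂ = 12.4/√238 = 0.8038.
Independent samples, unequal variances: SE_diff = √(SE₁² + SE₂²) = √(1.53462544 + 0.64609444) = 1.4767.
t* = 1.286, so margin of error = 1.286 × 1.4767 = 1.8990.
Difference in means = 85.0 − 85.7 = -0.7000.
-0.7000 ± 1.8990 → (-2.5990, 1.1990).
The interval (-2.5990, 1.1990) contains 0, so the difference is not significant.

not significant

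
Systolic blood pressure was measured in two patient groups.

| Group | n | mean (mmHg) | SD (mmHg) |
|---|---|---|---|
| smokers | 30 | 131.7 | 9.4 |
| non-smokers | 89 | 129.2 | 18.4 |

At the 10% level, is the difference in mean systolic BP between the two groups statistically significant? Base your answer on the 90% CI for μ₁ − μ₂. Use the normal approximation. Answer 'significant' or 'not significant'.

not significant

SE₁ = s₁/√n₁ = 9.4/√30 = 1.7162; SE₂ = 18.4/√89 = 1.9504.
Independent samples, unequal variances: SE_diff = √(SE₁² + SE₂²) = √(2.94534244 + 3.80406016) = 2.5980.
z* = 1.645, so margin of error = 1.645 × 2.5980 = 4.2737.
Difference in means = 131.7 − 129.2 = 2.5000.
2.5000 ± 4.2737 → (-1.7737, 6.7737).
The interval (-1.7737, 6.7737) contains 0, so the difference is not significant.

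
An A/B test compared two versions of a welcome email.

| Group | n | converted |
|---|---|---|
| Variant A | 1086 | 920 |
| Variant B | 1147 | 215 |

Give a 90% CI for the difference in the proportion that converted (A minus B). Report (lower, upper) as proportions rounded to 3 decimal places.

(0.634, 0.686)

p̂₁ = 920/1086 = 0.8471 and p̂₂ = 215/1147 = 0.1874.
SE₁ = √(p̂₁(1−p̂₁)/n₁) = √(0.8471·0.1529/1086) = 0.01092; SE₂ = √(0.1874·0.8126/1147) = 0.01152.
Independent samples: SE of the difference = √(SE₁² + SE₂²) = √(0.0001192464 + 0.0001327104) = 0.01587.
z* for 90% confidence is 1.645, so the margin of error is 1.645 × 0.01587 = 0.02611.
Point estimate p̂₁ − p̂₂ = 0.8471 − 0.1874 = 0.6597.
0.6597 ± 0.02611 → (0.634, 0.686).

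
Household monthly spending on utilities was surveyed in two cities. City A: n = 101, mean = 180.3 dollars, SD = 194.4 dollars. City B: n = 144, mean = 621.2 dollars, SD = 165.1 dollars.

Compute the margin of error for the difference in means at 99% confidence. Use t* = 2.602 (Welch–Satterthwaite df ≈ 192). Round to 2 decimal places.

61.76

SE₁ = s₁/√n₁ = 194.4/√101 = 19.3435; SE₂ = 165.1/√144 = 13.7583.
Independent samples, unequal variances: SE_diff = √(SE₁² + SE₂²) = √(374.17099225 + 189.29081889) = 23.7374.
t* = 2.602, so margin of error = 2.602 × 23.7374 = 61.7647.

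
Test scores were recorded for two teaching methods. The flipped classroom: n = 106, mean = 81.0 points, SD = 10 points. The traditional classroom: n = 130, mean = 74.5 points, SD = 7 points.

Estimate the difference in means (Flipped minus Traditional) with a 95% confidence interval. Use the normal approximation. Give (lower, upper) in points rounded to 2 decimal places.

(4.25, 8.75)

Standard errors of each mean: 10/√106 = 0.9713 and 7/√130 = 0.6139.
SE(x̄₁ − x̄₂) = √(0.9713² + 0.6139²) = 1.1490 for independent samples with unequal variances.
With z* = 1.960, the margin is 1.960 × 1.1490 = 2.2520.
x̄₁ − x̄₂ = 81.0 − 74.5 = 6.5000; the interval is 6.5000 ± 2.2520 = (4.25, 8.75).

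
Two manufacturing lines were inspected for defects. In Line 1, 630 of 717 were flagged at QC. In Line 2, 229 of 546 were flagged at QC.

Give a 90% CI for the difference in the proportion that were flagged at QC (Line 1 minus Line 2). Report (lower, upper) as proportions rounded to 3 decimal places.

(0.419, 0.499)

p̂₁ = 630/717 = 0.8787 and p̂₂ = 229/546 = 0.4194.
SE₁ = √(p̂₁(1−p̂₁)/n₁) = √(0.8787·0.1213/717) = 0.01219; SE₂ = √(0.4194·0.5806/546) = 0.02112.
Independent samples: SE of the difference = √(SE₁² + SE₂²) = √(0.0001485961 + 0.0004460544) = 0.02439.
z* for 90% confidence is 1.645, so the margin of error is 1.645 × 0.02439 = 0.04012.
Point estimate p̂₁ − p̂₂ = 0.8787 − 0.4194 = 0.4593.
0.4593 ± 0.04012 → (0.419, 0.499).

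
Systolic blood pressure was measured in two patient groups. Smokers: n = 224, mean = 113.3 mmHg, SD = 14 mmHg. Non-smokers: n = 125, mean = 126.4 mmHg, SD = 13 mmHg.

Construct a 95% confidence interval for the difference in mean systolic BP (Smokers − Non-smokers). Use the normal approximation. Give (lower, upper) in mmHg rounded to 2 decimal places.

Per-group SEs: s₁/√n₁ = 14/√224 = 0.9354, s₂/√n₂ = 13/√125 = 1.1628.
Unpooled SE of the difference: √(0.87497316 + 1.35210384) = 1.4923.
Margin of error = z* · SE = 1.960 × 1.4923 = 2.9249.
x̄₁ − x̄₂ = 113.3 − 126.4 = -13.1000.
CI: -13.1000 ± 2.9249 = (-16.02, -10.18).

(-16.02, -10.18)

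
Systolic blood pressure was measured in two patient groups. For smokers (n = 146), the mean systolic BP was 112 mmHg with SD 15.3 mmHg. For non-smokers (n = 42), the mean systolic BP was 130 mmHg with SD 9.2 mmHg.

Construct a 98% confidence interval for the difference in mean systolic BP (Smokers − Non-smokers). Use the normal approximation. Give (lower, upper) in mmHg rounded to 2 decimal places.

(-22.42, -13.58)

Standard errors of each mean: 15.3/√146 = 1.2662 and 9.2/√42 = 1.4196.
SE(x̄₁ − x̄₂) = √(1.2662² + 1.4196²) = 1.9022 for independent samples with unequal variances.
With z* = 2.326, the margin is 2.326 × 1.9022 = 4.4245.
x̄₁ − x̄₂ = 112 − 130 = -18.0000; the interval is -18.0000 ± 4.4245 = (-22.42, -13.58).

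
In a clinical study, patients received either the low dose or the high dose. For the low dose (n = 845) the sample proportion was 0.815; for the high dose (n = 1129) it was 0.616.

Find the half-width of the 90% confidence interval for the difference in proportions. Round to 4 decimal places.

0.0324

The two standard errors are √(0.8150×0.1850/845) = 0.01336 and √(0.6160×0.3840/1129) = 0.01447.
Because the samples are independent, SE_diff = √(0.01336² + 0.01447²) = 0.01969.
Using z* = 1.645 for 90%, ME = 1.645 × 0.01969 = 0.03239.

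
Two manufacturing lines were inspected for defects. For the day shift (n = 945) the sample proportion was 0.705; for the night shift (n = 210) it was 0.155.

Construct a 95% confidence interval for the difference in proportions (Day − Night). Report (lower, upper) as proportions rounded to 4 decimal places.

SE₁ = √(p̂₁(1−p̂₁)/n₁) = √(0.7050·0.2950/945) = 0.01484; SE₂ = √(0.1550·0.8450/210) = 0.02497.
Independent samples: SE of the difference = √(SE₁² + SE₂²) = √(0.0002202256 + 0.0006235009) = 0.02905.
z* for 95% confidence is 1.960, so the margin of error is 1.960 × 0.02905 = 0.05694.
Point estimate p̂₁ − p̂₂ = 0.7050 − 0.1550 = 0.5500.
0.5500 ± 0.05694 → (0.4931, 0.6069).

(0.4931, 0.6069)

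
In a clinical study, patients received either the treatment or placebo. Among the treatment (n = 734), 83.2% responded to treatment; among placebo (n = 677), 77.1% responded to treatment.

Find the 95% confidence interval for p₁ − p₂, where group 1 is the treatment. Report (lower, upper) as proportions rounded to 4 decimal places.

Each SE is √(p̂(1−p̂)/n): √(0.8320·0.1680/734) = 0.01380 and √(0.7710·0.2290/677) = 0.01615.
SE(p̂₁ − p̂₂) = √(SE₁² + SE₂²) = √(0.00019044 + 0.0002608225) = 0.02124, since the two samples are independent.
At 95% confidence z* = 1.960; margin = 1.960 × 0.02124 = 0.04163.
The difference is 0.8320 − 0.7710 = 0.0610, so the interval is 0.0610 ± 0.04163 = (0.0194, 0.1026).

(0.0194, 0.1026)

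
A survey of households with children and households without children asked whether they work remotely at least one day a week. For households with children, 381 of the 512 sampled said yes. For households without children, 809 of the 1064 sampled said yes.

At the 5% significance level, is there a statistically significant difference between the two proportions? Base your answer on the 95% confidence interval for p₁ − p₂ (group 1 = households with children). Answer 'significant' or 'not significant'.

not significant

First, p̂₁ = 381/512 = 0.7441; p̂₂ = 809/1064 = 0.7603.
The two standard errors are √(0.7441×0.2559/512) = 0.01928 and √(0.7603×0.2397/1064) = 0.01309.
Because the samples are independent, SE_diff = √(0.01928² + 0.01309²) = 0.02330.
Using z* = 1.960 for 95%, ME = 1.960 × 0.02330 = 0.04567.
p̂₁ − p̂₂ = -0.0162; interval -0.0162 ± 0.04567 gives (-0.06187, 0.02947).
The interval (-0.06187, 0.02947) contains 0, so the difference is not significant.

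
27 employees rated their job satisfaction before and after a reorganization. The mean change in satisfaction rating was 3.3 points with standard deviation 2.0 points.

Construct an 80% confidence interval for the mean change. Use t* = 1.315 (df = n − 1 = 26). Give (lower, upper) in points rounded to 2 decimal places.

This is a matched-pairs design, so SE = s_d/√n = 2.0/√27 = 0.3849.
Margin = 1.315 × 0.3849 = 0.5061; the interval is 3.3 ± 0.5061 = (2.79, 3.81).

(2.79, 3.81)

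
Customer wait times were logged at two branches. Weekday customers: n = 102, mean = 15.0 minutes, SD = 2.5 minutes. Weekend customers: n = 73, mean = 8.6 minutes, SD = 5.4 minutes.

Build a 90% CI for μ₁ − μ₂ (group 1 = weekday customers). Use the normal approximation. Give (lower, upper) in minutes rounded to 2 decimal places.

Per-group SEs: s₁/√n₁ = 2.5/√102 = 0.2475, s₂/√n₂ = 5.4/√73 = 0.6320.
Unpooled SE of the difference: √(0.06125625 + 0.399424) = 0.6787.
Margin of error = z* · SE = 1.645 × 0.6787 = 1.1165.
x̄₁ − x̄₂ = 15.0 − 8.6 = 6.4000.
CI: 6.4000 ± 1.1165 = (5.28, 7.52).

(5.28, 7.52)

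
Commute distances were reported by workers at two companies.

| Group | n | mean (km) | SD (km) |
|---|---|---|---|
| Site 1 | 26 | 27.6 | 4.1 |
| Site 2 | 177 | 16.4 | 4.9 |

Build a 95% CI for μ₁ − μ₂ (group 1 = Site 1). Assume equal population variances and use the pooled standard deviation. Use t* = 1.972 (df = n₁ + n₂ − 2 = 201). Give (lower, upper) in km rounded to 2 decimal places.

(9.21, 13.19)

s_p = √[((n₁−1)s₁² + (n₂−1)s₂²)/(n₁+n₂−2)] = √[(25·4.1² + 176·4.9²)/201] = 4.8078.
SE = 4.8078·√(1/26 + 1/177) = 1.0098.
With t* = 1.972, margin = 1.972 × 1.0098 = 1.9913.
x̄₁ − x̄₂ = 27.6 − 16.4 = 11.2000; interval 11.2000 ± 1.9913 = (9.21, 13.19).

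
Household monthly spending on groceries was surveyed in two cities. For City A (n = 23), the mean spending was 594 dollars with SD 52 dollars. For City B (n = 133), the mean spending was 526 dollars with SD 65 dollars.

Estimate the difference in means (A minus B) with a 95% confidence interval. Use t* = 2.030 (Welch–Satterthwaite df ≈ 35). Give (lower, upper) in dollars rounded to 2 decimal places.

Per-group SEs: s₁/√n₁ = 52/√23 = 10.8427, s₂/√n₂ = 65/√133 = 5.6362.
Unpooled SE of the difference: √(117.56414329 + 31.76675044) = 12.2201.
Margin of error = t* · SE = 2.030 × 12.2201 = 24.8068.
x̄₁ − x̄₂ = 594 − 526 = 68.0000.
CI: 68.0000 ± 24.8068 = (43.19, 92.81).

(43.19, 92.81)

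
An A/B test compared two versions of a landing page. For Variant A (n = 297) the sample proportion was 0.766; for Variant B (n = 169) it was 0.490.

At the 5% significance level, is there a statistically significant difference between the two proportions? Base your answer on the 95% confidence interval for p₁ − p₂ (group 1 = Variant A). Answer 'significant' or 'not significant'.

The two standard errors are √(0.7660×0.2340/297) = 0.02457 and √(0.4900×0.5100/169) = 0.03845.
Because the samples are independent, SE_diff = √(0.02457² + 0.03845²) = 0.04563.
Using z* = 1.960 for 95%, ME = 1.960 × 0.04563 = 0.08943.
p̂₁ − p̂₂ = 0.2760; interval 0.2760 ± 0.08943 gives (0.18657, 0.36543).
The interval (0.18657, 0.36543) does not contain 0, so the difference is significant.

significant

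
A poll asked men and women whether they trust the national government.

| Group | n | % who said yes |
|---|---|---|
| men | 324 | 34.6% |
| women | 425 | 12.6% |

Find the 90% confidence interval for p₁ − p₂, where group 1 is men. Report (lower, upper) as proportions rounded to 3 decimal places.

(0.169, 0.271)

The two standard errors are √(0.3460×0.6540/324) = 0.02643 and √(0.1260×0.8740/425) = 0.01610.
Because the samples are independent, SE_diff = √(0.02643² + 0.01610²) = 0.03095.
Using z* = 1.645 for 90%, ME = 1.645 × 0.03095 = 0.05091.
p̂₁ − p̂₂ = 0.2200; interval 0.2200 ± 0.05091 gives (0.169, 0.271).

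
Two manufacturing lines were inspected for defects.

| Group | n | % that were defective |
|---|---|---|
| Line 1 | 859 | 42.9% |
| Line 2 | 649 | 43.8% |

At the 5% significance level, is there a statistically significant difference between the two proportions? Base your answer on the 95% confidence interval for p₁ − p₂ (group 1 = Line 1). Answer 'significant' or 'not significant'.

Each SE is √(p̂(1−p̂)/n): √(0.4290·0.5710/859) = 0.01689 and √(0.4380·0.5620/649) = 0.01948.
SE(p̂₁ − p̂₂) = √(SE₁² + SE₂²) = √(0.0002852721 + 0.0003794704) = 0.02578, since the two samples are independent.
At 95% confidence z* = 1.960; margin = 1.960 × 0.02578 = 0.05053.
The difference is 0.4290 − 0.4380 = -0.0090, so the interval is -0.0090 ± 0.05053 = (-0.05953, 0.04153).
The interval (-0.05953, 0.04153) contains 0, so the difference is not significant.

not significant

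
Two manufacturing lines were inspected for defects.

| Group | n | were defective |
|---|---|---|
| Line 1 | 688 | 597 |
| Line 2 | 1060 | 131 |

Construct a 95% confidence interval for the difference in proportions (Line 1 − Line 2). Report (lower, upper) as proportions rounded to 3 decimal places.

p̂₁ = 597/688 = 0.8677 and p̂₂ = 131/1060 = 0.1236.
SE₁ = √(p̂₁(1−p̂₁)/n₁) = √(0.8677·0.1323/688) = 0.01292; SE₂ = √(0.1236·0.8764/1060) = 0.01011.
Independent samples: SE of the difference = √(SE₁² + SE₂²) = √(0.0001669264 + 0.0001022121) = 0.01641.
z* for 95% confidence is 1.960, so the margin of error is 1.960 × 0.01641 = 0.03216.
Point estimate p̂₁ − p̂₂ = 0.8677 − 0.1236 = 0.7441.
0.7441 ± 0.03216 → (0.712, 0.776).

(0.712, 0.776)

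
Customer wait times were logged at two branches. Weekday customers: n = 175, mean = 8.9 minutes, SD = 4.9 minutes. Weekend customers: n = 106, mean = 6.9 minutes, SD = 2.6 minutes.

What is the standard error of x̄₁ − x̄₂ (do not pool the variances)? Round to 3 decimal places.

Standard errors of each mean: 4.9/√175 = 0.3704 and 2.6/√106 = 0.2525.
SE(x̄₁ − x̄₂) = √(0.3704² + 0.2525²) = 0.4483 for independent samples with unequal variances.

0.448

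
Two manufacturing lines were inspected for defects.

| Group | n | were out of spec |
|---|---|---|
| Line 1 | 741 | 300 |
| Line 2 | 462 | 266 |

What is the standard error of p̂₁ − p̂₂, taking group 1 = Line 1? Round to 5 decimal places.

0.02922

First, p̂₁ = 300/741 = 0.4049; p̂₂ = 266/462 = 0.5758.
The two standard errors are √(0.4049×0.5951/741) = 0.01803 and √(0.5758×0.4242/462) = 0.02299.
Because the samples are independent, SE_diff = √(0.01803² + 0.02299²) = 0.02922.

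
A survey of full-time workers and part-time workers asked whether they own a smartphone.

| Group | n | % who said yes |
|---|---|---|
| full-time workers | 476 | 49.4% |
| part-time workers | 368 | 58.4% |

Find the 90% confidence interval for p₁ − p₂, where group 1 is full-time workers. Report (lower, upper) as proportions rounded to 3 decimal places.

The two standard errors are √(0.4940×0.5060/476) = 0.02292 and √(0.5840×0.4160/368) = 0.02569.
Because the samples are independent, SE_diff = √(0.02292² + 0.02569²) = 0.03443.
Using z* = 1.645 for 90%, ME = 1.645 × 0.03443 = 0.05664.
p̂₁ − p̂₂ = -0.0900; interval -0.0900 ± 0.05664 gives (-0.147, -0.033).

(-0.147, -0.033)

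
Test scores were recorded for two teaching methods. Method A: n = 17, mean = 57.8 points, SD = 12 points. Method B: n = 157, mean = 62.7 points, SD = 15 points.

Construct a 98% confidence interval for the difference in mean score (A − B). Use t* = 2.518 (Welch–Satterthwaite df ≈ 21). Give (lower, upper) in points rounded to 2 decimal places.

(-12.82, 3.02)

SE₁ = s₁/√n₁ = 12/√17 = 2.9104; SE₂ = 15/√157 = 1.1971.
Independent samples, unequal variances: SE_diff = √(SE₁² + SE₂²) = √(8.47042816 + 1.43304841) = 3.1470.
t* = 2.518, so margin of error = 2.518 × 3.1470 = 7.9241.
Difference in means = 57.8 − 62.7 = -4.9000.
-4.9000 ± 7.9241 → (-12.82, 3.02).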